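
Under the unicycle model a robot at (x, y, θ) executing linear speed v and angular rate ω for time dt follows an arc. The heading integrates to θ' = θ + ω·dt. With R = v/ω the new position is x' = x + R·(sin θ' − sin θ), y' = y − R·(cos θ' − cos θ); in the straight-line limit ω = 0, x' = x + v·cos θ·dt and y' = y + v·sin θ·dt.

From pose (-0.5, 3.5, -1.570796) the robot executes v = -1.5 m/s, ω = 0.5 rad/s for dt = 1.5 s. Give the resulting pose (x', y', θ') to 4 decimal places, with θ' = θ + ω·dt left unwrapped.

(-1.3049, 5.5449, -0.8208)

θ' = -1.5708 + 0.5·1.5 = -0.8208
R = v/ω = -1.5/0.5 = -3.0000
x' = -0.5 + -3.0000·(sin -0.8208 − sin -1.5708) = -1.3049
y' = 3.5 − -3.0000·(cos -0.8208 − cos -1.5708) = 5.5449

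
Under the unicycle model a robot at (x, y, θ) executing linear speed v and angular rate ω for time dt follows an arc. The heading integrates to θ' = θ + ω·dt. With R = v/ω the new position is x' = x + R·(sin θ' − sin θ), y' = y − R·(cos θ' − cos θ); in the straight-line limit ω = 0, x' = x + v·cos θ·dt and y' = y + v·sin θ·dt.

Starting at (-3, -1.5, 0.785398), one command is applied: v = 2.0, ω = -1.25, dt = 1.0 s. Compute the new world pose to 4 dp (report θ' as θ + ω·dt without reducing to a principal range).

(-1.1517, -1.2010, -0.4646)

θ' = 0.7854 + -1.25·1.0 = -0.4646
R = v/ω = 2.0/-1.25 = -1.6000
x' = -3 + -1.6000·(sin -0.4646 − sin 0.7854) = -1.1517
y' = -1.5 − -1.6000·(cos -0.4646 − cos 0.7854) = -1.2010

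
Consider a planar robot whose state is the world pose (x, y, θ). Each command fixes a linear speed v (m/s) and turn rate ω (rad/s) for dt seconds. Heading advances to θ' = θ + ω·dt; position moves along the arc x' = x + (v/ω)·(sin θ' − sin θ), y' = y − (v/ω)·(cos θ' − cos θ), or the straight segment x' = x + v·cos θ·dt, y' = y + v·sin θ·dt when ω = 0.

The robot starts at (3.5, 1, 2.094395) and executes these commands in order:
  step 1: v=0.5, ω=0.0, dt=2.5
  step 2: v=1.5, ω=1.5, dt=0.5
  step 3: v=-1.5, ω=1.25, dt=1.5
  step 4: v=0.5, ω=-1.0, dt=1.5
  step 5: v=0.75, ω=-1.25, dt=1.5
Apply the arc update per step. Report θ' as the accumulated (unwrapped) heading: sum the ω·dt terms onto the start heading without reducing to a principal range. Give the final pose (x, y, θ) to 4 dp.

(2.7607, 3.9254, 1.3444)

step 1: θ'=2.0944 (straight) → pose (2.8750, 2.0825, 2.0944)
step 2: θ'=2.8444 (R=1.0000) → pose (2.3018, 2.5387, 2.8444)
step 3: θ'=4.7194 (R=-1.2000) → pose (3.8532, 3.6945, 4.7194)
step 4: θ'=3.2194 (R=-0.5000) → pose (3.3921, 3.1925, 3.2194)
step 5: θ'=1.3444 (R=-0.6000) → pose (2.7607, 3.9254, 1.3444)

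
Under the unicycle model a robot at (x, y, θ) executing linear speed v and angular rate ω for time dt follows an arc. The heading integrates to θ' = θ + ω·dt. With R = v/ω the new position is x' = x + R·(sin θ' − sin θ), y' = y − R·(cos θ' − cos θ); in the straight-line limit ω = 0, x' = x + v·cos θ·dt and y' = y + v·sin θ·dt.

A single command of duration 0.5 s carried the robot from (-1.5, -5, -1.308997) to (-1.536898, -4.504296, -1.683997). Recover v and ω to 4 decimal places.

v = -1.0000, ω = -0.7500

Δθ = -1.683997 − -1.308997 = -0.375000
ω = Δθ/dt = -0.375000/0.5 = -0.7500
R = −Δy/(cos θ' − cos θ) = 1.3333
v = R·ω = 1.3333·-0.7500 = -1.0000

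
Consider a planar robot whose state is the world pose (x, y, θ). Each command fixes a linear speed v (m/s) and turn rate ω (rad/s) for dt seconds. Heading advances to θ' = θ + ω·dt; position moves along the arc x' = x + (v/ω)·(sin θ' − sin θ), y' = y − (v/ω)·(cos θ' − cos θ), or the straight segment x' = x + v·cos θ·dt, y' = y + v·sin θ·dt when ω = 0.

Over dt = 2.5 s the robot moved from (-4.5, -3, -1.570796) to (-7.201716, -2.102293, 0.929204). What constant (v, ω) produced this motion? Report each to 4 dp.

Δθ = 0.929204 − -1.570796 = 2.500000
ω = Δθ/dt = 2.500000/2.5 = 1.0000
R = Δx/(sin θ' − sin θ) = -1.5000
v = R·ω = -1.5000·1.0000 = -1.5000

v = -1.5000, ω = 1.0000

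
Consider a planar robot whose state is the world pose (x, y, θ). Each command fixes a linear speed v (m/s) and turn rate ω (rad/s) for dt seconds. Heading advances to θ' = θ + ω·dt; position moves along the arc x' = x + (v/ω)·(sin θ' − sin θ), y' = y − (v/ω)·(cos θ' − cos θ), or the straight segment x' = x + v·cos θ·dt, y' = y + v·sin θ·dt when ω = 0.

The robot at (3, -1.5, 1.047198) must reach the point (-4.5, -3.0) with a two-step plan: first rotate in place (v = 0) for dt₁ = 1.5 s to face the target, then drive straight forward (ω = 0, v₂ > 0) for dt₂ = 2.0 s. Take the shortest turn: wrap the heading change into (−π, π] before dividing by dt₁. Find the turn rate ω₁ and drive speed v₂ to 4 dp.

heading to target = atan2(-3−-1.5, -4.5−3) = -2.9442
Δθ = wrap(-2.9442 − 1.0472) = 2.2918; ω₁ = Δθ/dt₁ = 1.5279
distance = √((-4.5−3)² + (-3−-1.5)²) = 7.6485; v₂ = distance/dt₂ = 3.8243

ω₁ = 1.5279, v₂ = 3.8243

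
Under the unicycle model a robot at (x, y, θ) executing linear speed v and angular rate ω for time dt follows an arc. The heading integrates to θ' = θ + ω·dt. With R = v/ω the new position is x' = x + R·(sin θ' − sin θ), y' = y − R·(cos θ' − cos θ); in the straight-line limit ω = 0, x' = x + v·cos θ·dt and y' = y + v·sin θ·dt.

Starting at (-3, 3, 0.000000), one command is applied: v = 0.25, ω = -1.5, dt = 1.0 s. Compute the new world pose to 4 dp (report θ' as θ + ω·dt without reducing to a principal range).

θ' = 0.0000 + -1.5·1.0 = -1.5000
R = v/ω = 0.25/-1.5 = -0.1667
x' = -3 + -0.1667·(sin -1.5000 − sin 0.0000) = -2.8338
y' = 3 − -0.1667·(cos -1.5000 − cos 0.0000) = 2.8451

(-2.8338, 2.8451, -1.5000)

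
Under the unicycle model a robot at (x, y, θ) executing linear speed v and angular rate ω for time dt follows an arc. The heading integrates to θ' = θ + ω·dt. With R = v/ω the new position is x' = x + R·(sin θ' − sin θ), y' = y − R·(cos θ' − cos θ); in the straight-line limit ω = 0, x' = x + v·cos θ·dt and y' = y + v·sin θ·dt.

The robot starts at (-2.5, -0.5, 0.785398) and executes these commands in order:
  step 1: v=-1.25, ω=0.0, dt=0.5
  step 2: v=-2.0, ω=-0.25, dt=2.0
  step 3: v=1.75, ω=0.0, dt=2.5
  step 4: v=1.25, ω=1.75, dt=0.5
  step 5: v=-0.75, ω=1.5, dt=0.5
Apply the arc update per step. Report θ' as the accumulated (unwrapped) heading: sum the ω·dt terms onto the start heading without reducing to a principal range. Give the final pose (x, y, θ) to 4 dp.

(-1.7075, -1.6954, 1.9104)

step 1: θ'=0.7854 (straight) → pose (-2.9419, -0.9419, 0.7854)
step 2: θ'=0.2854 (R=8.0000) → pose (-6.3465, -2.9615, 0.2854)
step 3: θ'=0.2854 (straight) → pose (-2.1485, -1.7297, 0.2854)
step 4: θ'=1.1604 (R=0.7143) → pose (-1.6946, -1.3293, 1.1604)
step 5: θ'=1.9104 (R=-0.5000) → pose (-1.7075, -1.6954, 1.9104)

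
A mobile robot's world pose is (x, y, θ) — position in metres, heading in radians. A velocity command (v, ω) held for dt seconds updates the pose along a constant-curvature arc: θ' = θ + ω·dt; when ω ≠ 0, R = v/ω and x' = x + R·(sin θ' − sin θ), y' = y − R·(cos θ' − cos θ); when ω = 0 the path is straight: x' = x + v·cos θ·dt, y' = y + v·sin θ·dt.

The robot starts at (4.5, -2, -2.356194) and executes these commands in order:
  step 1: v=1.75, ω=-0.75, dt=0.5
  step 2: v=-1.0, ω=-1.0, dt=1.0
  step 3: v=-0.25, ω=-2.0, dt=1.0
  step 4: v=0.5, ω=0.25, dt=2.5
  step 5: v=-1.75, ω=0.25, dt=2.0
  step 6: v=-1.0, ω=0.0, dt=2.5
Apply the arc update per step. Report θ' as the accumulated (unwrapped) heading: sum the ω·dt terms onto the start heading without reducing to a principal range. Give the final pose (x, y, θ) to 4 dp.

step 1: θ'=-2.7312 (R=-2.3333) → pose (3.7810, -2.4897, -2.7312)
step 2: θ'=-3.7312 (R=1.0000) → pose (4.7360, -2.5755, -3.7312)
step 3: θ'=-5.7312 (R=0.1250) → pose (4.7321, -2.7858, -5.7312)
step 4: θ'=-5.1062 (R=2.0000) → pose (5.5302, -1.8502, -5.1062)
step 5: θ'=-4.6062 (R=-7.0000) → pose (5.0338, -5.2781, -4.6062)
step 6: θ'=-4.6062 (straight) → pose (5.2988, -7.7641, -4.6062)

(5.2988, -7.7641, -4.6062)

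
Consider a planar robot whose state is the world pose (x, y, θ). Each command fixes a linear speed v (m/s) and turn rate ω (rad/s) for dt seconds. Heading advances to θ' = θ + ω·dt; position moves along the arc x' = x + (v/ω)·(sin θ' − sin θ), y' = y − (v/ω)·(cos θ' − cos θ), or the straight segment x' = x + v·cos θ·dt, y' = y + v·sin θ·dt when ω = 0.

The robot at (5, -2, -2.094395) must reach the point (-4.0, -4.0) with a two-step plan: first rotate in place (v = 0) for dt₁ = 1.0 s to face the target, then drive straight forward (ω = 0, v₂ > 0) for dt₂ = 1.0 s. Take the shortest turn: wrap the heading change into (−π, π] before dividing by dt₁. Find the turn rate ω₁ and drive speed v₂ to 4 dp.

heading to target = atan2(-4−-2, -4−5) = -2.9229
Δθ = wrap(-2.9229 − -2.0944) = -0.8285; ω₁ = Δθ/dt₁ = -0.8285
distance = √((-4−5)² + (-4−-2)²) = 9.2195; v₂ = distance/dt₂ = 9.2195

ω₁ = -0.8285, v₂ = 9.2195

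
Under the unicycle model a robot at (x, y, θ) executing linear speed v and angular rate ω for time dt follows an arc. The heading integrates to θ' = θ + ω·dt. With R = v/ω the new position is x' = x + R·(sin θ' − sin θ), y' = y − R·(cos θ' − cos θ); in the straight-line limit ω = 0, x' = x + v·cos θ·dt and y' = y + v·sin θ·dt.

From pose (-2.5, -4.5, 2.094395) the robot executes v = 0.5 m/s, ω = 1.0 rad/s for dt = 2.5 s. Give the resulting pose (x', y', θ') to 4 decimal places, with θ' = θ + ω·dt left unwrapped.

(-3.4295, -4.6911, 4.5944)

θ' = 2.0944 + 1.0·2.5 = 4.5944
R = v/ω = 0.5/1.0 = 0.5000
x' = -2.5 + 0.5000·(sin 4.5944 − sin 2.0944) = -3.4295
y' = -4.5 − 0.5000·(cos 4.5944 − cos 2.0944) = -4.6911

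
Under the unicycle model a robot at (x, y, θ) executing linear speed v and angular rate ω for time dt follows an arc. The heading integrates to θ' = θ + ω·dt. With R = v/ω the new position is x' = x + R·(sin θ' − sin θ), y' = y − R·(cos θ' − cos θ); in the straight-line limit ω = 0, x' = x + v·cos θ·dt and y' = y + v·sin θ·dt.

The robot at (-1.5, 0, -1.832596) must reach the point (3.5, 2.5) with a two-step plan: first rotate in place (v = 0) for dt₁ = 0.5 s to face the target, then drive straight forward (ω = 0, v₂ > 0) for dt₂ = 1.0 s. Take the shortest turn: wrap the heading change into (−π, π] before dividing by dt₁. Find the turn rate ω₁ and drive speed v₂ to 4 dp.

ω₁ = 4.5925, v₂ = 5.5902

heading to target = atan2(2.5−0, 3.5−-1.5) = 0.4636
Δθ = wrap(0.4636 − -1.8326) = 2.2962; ω₁ = Δθ/dt₁ = 4.5925
distance = √((3.5−-1.5)² + (2.5−0)²) = 5.5902; v₂ = distance/dt₂ = 5.5902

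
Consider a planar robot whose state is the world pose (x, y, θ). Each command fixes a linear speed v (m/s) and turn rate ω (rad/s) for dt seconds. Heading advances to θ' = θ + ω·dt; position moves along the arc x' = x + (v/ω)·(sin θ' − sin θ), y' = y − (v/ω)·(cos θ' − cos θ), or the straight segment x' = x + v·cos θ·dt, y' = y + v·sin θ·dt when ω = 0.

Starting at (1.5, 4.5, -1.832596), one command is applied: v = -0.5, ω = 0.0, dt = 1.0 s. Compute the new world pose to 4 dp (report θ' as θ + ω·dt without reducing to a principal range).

θ' = -1.8326 + 0.0·1.0 = -1.8326
ω = 0 → straight: x' = 1.5 + -0.5·cos(-1.8326)·1.0 = 1.6294
y' = 4.5 + -0.5·sin(-1.8326)·1.0 = 4.9830

(1.6294, 4.9830, -1.8326)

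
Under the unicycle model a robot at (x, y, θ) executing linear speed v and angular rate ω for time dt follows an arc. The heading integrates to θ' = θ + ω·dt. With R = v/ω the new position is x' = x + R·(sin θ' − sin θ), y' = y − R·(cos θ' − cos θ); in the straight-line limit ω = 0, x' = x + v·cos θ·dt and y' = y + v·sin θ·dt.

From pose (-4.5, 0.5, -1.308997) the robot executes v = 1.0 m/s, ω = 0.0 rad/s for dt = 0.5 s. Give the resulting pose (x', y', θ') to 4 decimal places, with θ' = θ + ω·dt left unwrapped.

(-4.3706, 0.0170, -1.3090)

θ' = -1.3090 + 0.0·0.5 = -1.3090
ω = 0 → straight: x' = -4.5 + 1.0·cos(-1.3090)·0.5 = -4.3706
y' = 0.5 + 1.0·sin(-1.3090)·0.5 = 0.0170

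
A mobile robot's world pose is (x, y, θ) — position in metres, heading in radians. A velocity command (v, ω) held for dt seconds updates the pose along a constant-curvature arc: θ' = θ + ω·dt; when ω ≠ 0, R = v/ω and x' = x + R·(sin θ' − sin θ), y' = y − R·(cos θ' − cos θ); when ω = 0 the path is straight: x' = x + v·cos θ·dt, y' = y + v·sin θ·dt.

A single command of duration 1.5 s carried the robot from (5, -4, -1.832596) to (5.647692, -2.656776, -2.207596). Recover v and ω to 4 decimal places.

v = -1.0000, ω = -0.2500

Δθ = -2.207596 − -1.832596 = -0.375000
ω = Δθ/dt = -0.375000/1.5 = -0.2500
R = −Δy/(cos θ' − cos θ) = 4.0000
v = R·ω = 4.0000·-0.2500 = -1.0000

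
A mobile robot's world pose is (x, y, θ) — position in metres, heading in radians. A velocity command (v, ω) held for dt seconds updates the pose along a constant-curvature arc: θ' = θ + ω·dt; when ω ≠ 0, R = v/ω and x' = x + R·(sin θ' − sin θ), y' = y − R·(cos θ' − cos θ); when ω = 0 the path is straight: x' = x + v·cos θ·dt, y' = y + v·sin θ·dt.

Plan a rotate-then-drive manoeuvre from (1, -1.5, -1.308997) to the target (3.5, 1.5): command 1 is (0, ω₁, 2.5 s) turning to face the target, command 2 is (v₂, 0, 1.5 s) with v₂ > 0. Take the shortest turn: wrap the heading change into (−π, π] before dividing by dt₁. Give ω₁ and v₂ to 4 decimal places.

ω₁ = 0.8740, v₂ = 2.6034

heading to target = atan2(1.5−-1.5, 3.5−1) = 0.8761
Δθ = wrap(0.8761 − -1.3090) = 2.1851; ω₁ = Δθ/dt₁ = 0.8740
distance = √((3.5−1)² + (1.5−-1.5)²) = 3.9051; v₂ = distance/dt₂ = 2.6034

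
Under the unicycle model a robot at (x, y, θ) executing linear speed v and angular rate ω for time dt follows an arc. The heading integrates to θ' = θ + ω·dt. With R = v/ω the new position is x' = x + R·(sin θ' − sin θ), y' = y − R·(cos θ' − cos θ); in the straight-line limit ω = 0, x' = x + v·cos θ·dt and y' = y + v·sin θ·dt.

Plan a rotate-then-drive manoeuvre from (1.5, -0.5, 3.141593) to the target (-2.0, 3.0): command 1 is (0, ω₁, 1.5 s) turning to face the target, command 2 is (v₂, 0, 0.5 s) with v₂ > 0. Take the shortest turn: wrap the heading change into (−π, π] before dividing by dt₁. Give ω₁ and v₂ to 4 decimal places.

ω₁ = -0.5236, v₂ = 9.8995

heading to target = atan2(3−-0.5, -2−1.5) = 2.3562
Δθ = wrap(2.3562 − 3.1416) = -0.7854; ω₁ = Δθ/dt₁ = -0.5236
distance = √((-2−1.5)² + (3−-0.5)²) = 4.9497; v₂ = distance/dt₂ = 9.8995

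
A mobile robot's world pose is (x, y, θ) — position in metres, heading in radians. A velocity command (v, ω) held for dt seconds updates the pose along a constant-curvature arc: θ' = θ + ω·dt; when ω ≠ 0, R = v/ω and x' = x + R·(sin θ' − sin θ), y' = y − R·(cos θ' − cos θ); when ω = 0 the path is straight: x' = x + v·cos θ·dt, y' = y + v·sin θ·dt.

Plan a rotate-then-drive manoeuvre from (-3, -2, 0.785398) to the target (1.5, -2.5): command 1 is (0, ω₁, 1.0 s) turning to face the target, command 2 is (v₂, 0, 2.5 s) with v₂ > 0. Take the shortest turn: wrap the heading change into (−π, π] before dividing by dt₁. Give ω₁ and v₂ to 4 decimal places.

heading to target = atan2(-2.5−-2, 1.5−-3) = -0.1107
Δθ = wrap(-0.1107 − 0.7854) = -0.8961; ω₁ = Δθ/dt₁ = -0.8961
distance = √((1.5−-3)² + (-2.5−-2)²) = 4.5277; v₂ = distance/dt₂ = 1.8111

ω₁ = -0.8961, v₂ = 1.8111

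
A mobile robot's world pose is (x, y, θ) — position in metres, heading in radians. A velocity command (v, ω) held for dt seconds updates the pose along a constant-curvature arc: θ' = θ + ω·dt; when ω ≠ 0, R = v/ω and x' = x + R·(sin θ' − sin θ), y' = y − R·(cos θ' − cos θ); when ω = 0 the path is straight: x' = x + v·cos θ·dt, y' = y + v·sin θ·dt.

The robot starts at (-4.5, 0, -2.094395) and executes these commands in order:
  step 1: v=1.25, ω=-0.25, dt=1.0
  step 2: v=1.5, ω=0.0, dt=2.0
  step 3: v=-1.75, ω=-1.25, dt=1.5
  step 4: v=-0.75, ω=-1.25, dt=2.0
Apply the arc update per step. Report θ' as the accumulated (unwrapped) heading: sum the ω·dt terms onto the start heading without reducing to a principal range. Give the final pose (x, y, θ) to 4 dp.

step 1: θ'=-2.3444 (R=-5.0000) → pose (-5.2531, -0.9936, -2.3444)
step 2: θ'=-2.3444 (straight) → pose (-7.3493, -3.1398, -2.3444)
step 3: θ'=-4.2194 (R=1.4000) → pose (-5.1144, -3.4554, -4.2194)
step 4: θ'=-6.7194 (R=0.6000) → pose (-5.8965, -4.2832, -6.7194)

(-5.8965, -4.2832, -6.7194)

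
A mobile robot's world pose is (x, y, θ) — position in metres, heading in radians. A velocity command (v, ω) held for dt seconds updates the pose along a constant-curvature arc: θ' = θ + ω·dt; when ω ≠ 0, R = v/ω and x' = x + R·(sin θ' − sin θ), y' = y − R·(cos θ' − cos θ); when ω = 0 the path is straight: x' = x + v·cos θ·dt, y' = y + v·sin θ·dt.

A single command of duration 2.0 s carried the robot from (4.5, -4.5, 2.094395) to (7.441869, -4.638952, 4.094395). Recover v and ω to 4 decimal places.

v = -1.7500, ω = 1.0000

Δθ = 4.094395 − 2.094395 = 2.000000
ω = Δθ/dt = 2.000000/2.0 = 1.0000
R = Δx/(sin θ' − sin θ) = -1.7500
v = R·ω = -1.7500·1.0000 = -1.7500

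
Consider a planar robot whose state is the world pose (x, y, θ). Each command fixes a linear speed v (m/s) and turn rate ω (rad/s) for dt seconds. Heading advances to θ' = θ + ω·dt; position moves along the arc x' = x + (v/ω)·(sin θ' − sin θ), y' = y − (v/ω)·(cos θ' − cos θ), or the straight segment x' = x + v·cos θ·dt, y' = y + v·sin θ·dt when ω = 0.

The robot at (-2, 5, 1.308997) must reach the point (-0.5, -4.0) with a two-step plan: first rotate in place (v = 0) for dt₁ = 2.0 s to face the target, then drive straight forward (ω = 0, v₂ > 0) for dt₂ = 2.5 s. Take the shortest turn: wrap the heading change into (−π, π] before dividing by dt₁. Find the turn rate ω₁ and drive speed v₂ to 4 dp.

ω₁ = -1.3573, v₂ = 3.6497

heading to target = atan2(-4−5, -0.5−-2) = -1.4056
Δθ = wrap(-1.4056 − 1.3090) = -2.7146; ω₁ = Δθ/dt₁ = -1.3573
distance = √((-0.5−-2)² + (-4−5)²) = 9.1241; v₂ = distance/dt₂ = 3.6497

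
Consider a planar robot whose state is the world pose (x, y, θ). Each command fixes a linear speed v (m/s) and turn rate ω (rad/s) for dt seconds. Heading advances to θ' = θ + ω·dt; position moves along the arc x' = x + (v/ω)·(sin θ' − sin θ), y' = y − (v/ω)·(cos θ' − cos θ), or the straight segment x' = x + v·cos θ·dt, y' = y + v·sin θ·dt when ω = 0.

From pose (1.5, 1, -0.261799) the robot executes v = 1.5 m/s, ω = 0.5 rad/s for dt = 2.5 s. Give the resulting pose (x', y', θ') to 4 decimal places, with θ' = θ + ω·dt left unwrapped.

(4.7816, 2.2472, 0.9882)

θ' = -0.2618 + 0.5·2.5 = 0.9882
R = v/ω = 1.5/0.5 = 3.0000
x' = 1.5 + 3.0000·(sin 0.9882 − sin -0.2618) = 4.7816
y' = 1 − 3.0000·(cos 0.9882 − cos -0.2618) = 2.2472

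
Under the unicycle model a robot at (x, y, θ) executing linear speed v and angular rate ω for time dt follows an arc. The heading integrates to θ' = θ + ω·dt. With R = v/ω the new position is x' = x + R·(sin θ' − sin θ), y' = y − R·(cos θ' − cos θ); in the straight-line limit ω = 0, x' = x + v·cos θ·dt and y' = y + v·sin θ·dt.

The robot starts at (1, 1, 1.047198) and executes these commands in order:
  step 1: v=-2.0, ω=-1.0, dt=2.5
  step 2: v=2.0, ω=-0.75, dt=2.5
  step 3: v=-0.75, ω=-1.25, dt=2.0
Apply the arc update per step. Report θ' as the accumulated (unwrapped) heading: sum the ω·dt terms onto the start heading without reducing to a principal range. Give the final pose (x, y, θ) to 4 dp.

(-5.7072, -2.2984, -5.8278)

step 1: θ'=-1.4528 (R=2.0000) → pose (-2.7181, 1.7646, -1.4528)
step 2: θ'=-3.3278 (R=-2.6667) → pose (-5.8600, -1.1699, -3.3278)
step 3: θ'=-5.8278 (R=0.6000) → pose (-5.7072, -2.2984, -5.8278)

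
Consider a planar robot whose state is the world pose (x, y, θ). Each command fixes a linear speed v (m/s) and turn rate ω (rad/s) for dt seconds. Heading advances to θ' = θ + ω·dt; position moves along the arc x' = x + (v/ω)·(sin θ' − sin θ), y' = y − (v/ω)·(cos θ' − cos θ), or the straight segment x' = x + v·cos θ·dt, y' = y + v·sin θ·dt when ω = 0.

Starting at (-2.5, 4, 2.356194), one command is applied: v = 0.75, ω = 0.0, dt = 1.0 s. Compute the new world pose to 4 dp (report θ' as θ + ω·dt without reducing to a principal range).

(-3.0303, 4.5303, 2.3562)

θ' = 2.3562 + 0.0·1.0 = 2.3562
ω = 0 → straight: x' = -2.5 + 0.75·cos(2.3562)·1.0 = -3.0303
y' = 4 + 0.75·sin(2.3562)·1.0 = 4.5303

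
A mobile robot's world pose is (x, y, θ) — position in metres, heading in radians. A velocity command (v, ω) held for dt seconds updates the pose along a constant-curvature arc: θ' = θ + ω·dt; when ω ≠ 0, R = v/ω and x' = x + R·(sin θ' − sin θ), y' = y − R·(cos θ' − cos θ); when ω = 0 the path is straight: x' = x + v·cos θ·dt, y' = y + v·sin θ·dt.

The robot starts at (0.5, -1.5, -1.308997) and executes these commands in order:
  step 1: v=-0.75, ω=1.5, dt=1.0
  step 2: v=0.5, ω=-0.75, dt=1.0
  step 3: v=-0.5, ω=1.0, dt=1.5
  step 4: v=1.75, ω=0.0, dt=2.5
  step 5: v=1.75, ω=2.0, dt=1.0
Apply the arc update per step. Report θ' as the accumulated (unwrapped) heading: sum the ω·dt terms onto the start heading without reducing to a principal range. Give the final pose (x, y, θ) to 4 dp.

(1.7770, 3.5512, 2.9410)

step 1: θ'=0.1910 (R=-0.5000) → pose (-0.0779, -1.1385, 0.1910)
step 2: θ'=-0.5590 (R=-0.6667) → pose (0.4022, -1.2279, -0.5590)
step 3: θ'=0.9410 (R=-0.5000) → pose (-0.2670, -1.3573, 0.9410)
step 4: θ'=0.9410 (straight) → pose (2.3098, 2.1784, 0.9410)
step 5: θ'=2.9410 (R=0.8750) → pose (1.7770, 3.5512, 2.9410)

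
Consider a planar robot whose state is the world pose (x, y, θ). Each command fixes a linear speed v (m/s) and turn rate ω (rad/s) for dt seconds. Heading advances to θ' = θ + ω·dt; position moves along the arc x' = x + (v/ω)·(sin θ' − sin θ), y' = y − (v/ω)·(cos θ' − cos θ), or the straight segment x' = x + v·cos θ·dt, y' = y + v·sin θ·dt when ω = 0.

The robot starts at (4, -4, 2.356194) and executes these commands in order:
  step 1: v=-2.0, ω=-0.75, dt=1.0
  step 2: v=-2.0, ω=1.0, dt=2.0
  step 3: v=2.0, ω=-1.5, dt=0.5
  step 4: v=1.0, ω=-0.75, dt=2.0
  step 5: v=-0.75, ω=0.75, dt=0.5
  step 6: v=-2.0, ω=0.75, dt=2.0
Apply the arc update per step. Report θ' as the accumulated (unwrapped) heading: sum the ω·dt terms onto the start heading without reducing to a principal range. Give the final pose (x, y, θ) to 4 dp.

(8.6350, -8.6353, 3.2312)

step 1: θ'=1.6062 (R=2.6667) → pose (4.7794, -5.7912, 1.6062)
step 2: θ'=3.6062 (R=-2.0000) → pose (7.6743, -7.5085, 3.6062)
step 3: θ'=2.8562 (R=-1.3333) → pose (6.7014, -7.5959, 2.8562)
step 4: θ'=1.3562 (R=-1.3333) → pose (5.7741, -6.0325, 1.3562)
step 5: θ'=1.7312 (R=-1.0000) → pose (5.7640, -6.4052, 1.7312)
step 6: θ'=3.2312 (R=-2.6667) → pose (8.6350, -8.6353, 3.2312)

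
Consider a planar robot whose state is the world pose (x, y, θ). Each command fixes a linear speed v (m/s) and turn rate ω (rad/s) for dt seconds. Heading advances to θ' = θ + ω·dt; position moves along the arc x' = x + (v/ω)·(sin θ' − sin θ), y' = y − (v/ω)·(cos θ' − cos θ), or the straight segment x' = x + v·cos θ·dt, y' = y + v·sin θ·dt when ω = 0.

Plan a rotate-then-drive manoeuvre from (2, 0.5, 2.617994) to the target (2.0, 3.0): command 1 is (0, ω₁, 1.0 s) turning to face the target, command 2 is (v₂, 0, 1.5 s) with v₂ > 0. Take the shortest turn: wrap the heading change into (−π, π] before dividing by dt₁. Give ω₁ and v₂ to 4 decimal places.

ω₁ = -1.0472, v₂ = 1.6667

heading to target = atan2(3−0.5, 2−2) = 1.5708
Δθ = wrap(1.5708 − 2.6180) = -1.0472; ω₁ = Δθ/dt₁ = -1.0472
distance = √((2−2)² + (3−0.5)²) = 2.5000; v₂ = distance/dt₂ = 1.6667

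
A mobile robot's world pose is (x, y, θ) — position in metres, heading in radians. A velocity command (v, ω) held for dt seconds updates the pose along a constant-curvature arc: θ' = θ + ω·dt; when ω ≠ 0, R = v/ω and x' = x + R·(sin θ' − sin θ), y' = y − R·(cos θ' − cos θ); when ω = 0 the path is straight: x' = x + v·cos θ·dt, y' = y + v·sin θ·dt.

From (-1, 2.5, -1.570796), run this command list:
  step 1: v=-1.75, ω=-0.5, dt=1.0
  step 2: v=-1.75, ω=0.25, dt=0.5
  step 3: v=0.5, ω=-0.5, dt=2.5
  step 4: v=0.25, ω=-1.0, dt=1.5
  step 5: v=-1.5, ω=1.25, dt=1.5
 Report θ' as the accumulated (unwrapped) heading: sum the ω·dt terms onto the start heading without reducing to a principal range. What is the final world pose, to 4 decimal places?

(0.1561, 3.4644, -2.8208)

step 1: θ'=-2.0708 (R=3.5000) → pose (-0.5715, 4.1780, -2.0708)
step 2: θ'=-1.9458 (R=-7.0000) → pose (-0.2011, 4.9701, -1.9458)
step 3: θ'=-3.1958 (R=-1.0000) → pose (-1.1857, 4.3378, -3.1958)
step 4: θ'=-4.6958 (R=-0.2500) → pose (-1.4222, 4.5833, -4.6958)
step 5: θ'=-2.8208 (R=-1.2000) → pose (0.1561, 3.4644, -2.8208)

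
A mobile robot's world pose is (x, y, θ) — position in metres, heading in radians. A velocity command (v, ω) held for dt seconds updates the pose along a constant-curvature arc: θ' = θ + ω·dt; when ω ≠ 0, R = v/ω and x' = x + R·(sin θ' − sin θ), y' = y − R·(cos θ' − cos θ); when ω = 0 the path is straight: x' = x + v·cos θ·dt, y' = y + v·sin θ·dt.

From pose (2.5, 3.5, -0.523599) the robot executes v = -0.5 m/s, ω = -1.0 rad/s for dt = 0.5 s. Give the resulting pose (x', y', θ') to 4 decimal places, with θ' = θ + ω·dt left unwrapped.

θ' = -0.5236 + -1.0·0.5 = -1.0236
R = v/ω = -0.5/-1.0 = 0.5000
x' = 2.5 + 0.5000·(sin -1.0236 − sin -0.5236) = 2.3230
y' = 3.5 − 0.5000·(cos -1.0236 − cos -0.5236) = 3.6729

(2.3230, 3.6729, -1.0236)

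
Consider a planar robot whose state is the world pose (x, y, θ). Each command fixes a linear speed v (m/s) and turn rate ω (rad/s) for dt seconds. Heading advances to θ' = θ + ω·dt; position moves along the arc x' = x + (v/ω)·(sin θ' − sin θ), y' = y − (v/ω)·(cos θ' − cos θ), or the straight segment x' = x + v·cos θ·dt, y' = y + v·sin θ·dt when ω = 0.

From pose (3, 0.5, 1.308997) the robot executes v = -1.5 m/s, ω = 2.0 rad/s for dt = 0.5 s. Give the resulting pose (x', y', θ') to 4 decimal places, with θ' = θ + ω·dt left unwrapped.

(3.1697, -0.1988, 2.3090)

θ' = 1.3090 + 2.0·0.5 = 2.3090
R = v/ω = -1.5/2.0 = -0.7500
x' = 3 + -0.7500·(sin 2.3090 − sin 1.3090) = 3.1697
y' = 0.5 − -0.7500·(cos 2.3090 − cos 1.3090) = -0.1988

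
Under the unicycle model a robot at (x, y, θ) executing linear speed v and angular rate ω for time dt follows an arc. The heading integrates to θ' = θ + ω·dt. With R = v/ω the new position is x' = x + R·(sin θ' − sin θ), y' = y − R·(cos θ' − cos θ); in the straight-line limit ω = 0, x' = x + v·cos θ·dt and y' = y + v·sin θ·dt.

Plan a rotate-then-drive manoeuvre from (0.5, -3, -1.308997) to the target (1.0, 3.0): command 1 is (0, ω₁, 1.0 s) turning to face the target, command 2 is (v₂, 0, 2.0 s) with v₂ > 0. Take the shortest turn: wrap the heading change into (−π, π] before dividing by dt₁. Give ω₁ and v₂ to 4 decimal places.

ω₁ = 2.7967, v₂ = 3.0104

heading to target = atan2(3−-3, 1−0.5) = 1.4877
Δθ = wrap(1.4877 − -1.3090) = 2.7967; ω₁ = Δθ/dt₁ = 2.7967
distance = √((1−0.5)² + (3−-3)²) = 6.0208; v₂ = distance/dt₂ = 3.0104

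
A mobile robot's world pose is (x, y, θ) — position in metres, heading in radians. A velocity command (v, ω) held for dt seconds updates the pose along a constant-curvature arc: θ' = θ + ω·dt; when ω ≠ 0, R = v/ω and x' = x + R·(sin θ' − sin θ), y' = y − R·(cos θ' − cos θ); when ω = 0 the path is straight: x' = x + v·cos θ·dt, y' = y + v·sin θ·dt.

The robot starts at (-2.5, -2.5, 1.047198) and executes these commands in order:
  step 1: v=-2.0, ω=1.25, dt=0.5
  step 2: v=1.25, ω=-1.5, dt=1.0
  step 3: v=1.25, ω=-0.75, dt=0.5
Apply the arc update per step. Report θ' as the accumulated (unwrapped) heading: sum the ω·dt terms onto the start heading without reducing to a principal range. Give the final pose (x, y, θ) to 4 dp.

step 1: θ'=1.6722 (R=-1.6000) → pose (-2.7061, -3.4620, 1.6722)
step 2: θ'=0.1722 (R=-0.8333) → pose (-2.0199, -2.5566, 0.1722)
step 3: θ'=-0.2028 (R=-1.6667) → pose (-1.3986, -2.5661, -0.2028)

(-1.3986, -2.5661, -0.2028)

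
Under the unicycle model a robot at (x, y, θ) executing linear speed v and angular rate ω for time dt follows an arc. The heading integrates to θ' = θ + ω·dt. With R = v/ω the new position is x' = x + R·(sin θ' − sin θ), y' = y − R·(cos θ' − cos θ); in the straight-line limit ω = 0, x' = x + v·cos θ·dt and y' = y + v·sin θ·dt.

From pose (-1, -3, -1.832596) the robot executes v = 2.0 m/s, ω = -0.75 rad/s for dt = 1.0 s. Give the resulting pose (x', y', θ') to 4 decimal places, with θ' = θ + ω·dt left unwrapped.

θ' = -1.8326 + -0.75·1.0 = -2.5826
R = v/ω = 2.0/-0.75 = -2.6667
x' = -1 + -2.6667·(sin -2.5826 − sin -1.8326) = -2.1616
y' = -3 − -2.6667·(cos -2.5826 − cos -1.8326) = -4.5706

(-2.1616, -4.5706, -2.5826)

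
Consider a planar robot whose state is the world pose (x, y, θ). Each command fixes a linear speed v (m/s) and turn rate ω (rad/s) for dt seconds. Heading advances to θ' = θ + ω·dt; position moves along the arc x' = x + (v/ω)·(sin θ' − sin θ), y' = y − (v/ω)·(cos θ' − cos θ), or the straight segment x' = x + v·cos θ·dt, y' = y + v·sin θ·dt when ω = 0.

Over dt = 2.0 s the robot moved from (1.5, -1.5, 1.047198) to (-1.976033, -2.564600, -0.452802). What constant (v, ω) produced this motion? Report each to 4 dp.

Δθ = -0.452802 − 1.047198 = -1.500000
ω = Δθ/dt = -1.500000/2.0 = -0.7500
R = Δx/(sin θ' − sin θ) = 2.6667
v = R·ω = 2.6667·-0.7500 = -2.0000

v = -2.0000, ω = -0.7500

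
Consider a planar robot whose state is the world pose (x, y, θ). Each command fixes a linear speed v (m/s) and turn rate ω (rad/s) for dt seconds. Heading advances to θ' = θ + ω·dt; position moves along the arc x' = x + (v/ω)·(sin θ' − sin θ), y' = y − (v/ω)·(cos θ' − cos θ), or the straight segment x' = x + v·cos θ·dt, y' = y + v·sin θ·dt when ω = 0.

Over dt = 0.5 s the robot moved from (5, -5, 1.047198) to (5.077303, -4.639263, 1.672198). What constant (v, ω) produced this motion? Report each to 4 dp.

v = 0.7500, ω = 1.2500

Δθ = 1.672198 − 1.047198 = 0.625000
ω = Δθ/dt = 0.625000/0.5 = 1.2500
R = −Δy/(cos θ' − cos θ) = 0.6000
v = R·ω = 0.6000·1.2500 = 0.7500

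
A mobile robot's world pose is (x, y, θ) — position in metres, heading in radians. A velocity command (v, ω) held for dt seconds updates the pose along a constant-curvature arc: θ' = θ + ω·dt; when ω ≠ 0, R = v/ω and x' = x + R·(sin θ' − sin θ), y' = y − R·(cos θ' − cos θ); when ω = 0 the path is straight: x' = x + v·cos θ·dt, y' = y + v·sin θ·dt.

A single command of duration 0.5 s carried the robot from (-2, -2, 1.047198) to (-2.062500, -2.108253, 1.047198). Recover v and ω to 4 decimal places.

v = -0.2500, ω = 0.0000

Δθ = 1.047198 − 1.047198 = 0.000000
ω = Δθ/dt = 0.000000/0.5 = 0.0000
ω = 0 → v = (Δx·cos θ + Δy·sin θ)/dt = -0.2500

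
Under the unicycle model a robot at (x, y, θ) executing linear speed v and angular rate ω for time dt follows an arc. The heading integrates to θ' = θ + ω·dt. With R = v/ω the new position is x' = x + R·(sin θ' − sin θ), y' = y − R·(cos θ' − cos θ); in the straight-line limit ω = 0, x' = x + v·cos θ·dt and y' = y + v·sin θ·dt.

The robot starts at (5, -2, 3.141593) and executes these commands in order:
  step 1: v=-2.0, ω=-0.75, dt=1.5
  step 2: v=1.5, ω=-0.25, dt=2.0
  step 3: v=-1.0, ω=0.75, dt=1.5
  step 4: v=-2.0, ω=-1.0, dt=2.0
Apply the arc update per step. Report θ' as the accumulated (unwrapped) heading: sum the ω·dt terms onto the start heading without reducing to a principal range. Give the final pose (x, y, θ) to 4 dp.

(7.7587, -5.2045, 0.6416)

step 1: θ'=2.0166 (R=2.6667) → pose (7.4060, -3.5169, 2.0166)
step 2: θ'=1.5166 (R=-6.0000) → pose (6.8285, -0.6047, 1.5166)
step 3: θ'=2.6416 (R=-1.3333) → pose (7.5206, -1.8471, 2.6416)
step 4: θ'=0.6416 (R=2.0000) → pose (7.7587, -5.2045, 0.6416)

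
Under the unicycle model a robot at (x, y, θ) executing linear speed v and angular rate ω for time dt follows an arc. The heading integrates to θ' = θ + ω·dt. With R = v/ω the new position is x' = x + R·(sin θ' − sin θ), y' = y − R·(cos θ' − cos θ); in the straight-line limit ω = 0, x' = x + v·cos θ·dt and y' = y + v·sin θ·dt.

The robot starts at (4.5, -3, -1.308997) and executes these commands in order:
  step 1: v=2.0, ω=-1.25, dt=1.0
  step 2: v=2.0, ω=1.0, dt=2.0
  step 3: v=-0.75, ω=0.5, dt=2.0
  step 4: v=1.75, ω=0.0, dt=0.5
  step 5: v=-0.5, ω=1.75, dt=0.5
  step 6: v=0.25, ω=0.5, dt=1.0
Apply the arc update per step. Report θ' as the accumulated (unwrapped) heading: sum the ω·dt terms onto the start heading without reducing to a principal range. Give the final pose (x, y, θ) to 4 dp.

step 1: θ'=-2.5590 (R=-1.6000) → pose (3.8348, -4.7502, -2.5590)
step 2: θ'=-0.5590 (R=2.0000) → pose (3.8745, -8.1158, -0.5590)
step 3: θ'=0.4410 (R=-1.5000) → pose (2.4388, -8.0310, 0.4410)
step 4: θ'=0.4410 (straight) → pose (3.2301, -7.6575, 0.4410)
step 5: θ'=1.3160 (R=-0.2857) → pose (3.0755, -7.8439, 1.3160)
step 6: θ'=1.8160 (R=0.5000) → pose (3.0767, -7.5965, 1.8160)

(3.0767, -7.5965, 1.8160)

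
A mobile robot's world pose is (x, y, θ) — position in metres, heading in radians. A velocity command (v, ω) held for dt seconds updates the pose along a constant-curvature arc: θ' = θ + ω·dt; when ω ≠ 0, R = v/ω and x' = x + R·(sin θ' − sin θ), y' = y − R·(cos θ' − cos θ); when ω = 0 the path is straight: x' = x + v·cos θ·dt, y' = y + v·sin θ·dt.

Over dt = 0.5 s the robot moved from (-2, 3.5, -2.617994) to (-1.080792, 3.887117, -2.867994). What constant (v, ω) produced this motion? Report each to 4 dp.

Δθ = -2.867994 − -2.617994 = -0.250000
ω = Δθ/dt = -0.250000/0.5 = -0.5000
R = Δx/(sin θ' − sin θ) = 4.0000
v = R·ω = 4.0000·-0.5000 = -2.0000

v = -2.0000, ω = -0.5000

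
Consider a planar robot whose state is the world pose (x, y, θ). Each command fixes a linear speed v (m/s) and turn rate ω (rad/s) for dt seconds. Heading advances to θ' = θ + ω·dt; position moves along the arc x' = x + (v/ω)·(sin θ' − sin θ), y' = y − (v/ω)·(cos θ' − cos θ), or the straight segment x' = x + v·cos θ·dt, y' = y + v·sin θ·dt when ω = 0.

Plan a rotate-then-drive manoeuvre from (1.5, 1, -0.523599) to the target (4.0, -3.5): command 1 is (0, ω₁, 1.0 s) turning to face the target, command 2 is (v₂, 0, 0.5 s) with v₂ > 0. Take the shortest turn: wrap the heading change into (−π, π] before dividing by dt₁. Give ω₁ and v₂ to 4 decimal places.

heading to target = atan2(-3.5−1, 4−1.5) = -1.0637
Δθ = wrap(-1.0637 − -0.5236) = -0.5401; ω₁ = Δθ/dt₁ = -0.5401
distance = √((4−1.5)² + (-3.5−1)²) = 5.1478; v₂ = distance/dt₂ = 10.2956

ω₁ = -0.5401, v₂ = 10.2956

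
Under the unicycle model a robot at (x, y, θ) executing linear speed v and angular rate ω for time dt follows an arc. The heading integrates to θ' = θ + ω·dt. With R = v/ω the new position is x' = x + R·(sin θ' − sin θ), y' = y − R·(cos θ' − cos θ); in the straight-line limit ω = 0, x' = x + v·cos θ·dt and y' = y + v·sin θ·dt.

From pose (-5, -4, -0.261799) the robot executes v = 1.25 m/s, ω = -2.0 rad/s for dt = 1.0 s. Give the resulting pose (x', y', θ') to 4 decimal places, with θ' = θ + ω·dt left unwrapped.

(-4.6801, -5.0020, -2.2618)

θ' = -0.2618 + -2.0·1.0 = -2.2618
R = v/ω = 1.25/-2.0 = -0.6250
x' = -5 + -0.6250·(sin -2.2618 − sin -0.2618) = -4.6801
y' = -4 − -0.6250·(cos -2.2618 − cos -0.2618) = -5.0020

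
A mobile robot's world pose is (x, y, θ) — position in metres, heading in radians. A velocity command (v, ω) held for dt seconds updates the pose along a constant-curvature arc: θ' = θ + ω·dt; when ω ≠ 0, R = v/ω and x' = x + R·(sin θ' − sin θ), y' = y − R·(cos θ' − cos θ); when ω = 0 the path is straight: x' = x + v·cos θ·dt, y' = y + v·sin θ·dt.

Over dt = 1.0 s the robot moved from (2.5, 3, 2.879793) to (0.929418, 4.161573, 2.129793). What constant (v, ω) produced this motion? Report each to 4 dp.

Δθ = 2.129793 − 2.879793 = -0.750000
ω = Δθ/dt = -0.750000/1.0 = -0.7500
R = Δx/(sin θ' − sin θ) = -2.6667
v = R·ω = -2.6667·-0.7500 = 2.0000

v = 2.0000, ω = -0.7500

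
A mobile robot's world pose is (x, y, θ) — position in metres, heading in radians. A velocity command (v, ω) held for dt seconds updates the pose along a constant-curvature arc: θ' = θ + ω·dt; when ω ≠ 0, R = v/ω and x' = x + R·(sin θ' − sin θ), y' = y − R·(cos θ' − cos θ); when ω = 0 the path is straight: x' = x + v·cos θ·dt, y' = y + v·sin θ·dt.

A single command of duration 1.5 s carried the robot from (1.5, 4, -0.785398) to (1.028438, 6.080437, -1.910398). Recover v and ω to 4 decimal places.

v = -1.5000, ω = -0.7500

Δθ = -1.910398 − -0.785398 = -1.125000
ω = Δθ/dt = -1.125000/1.5 = -0.7500
R = −Δy/(cos θ' − cos θ) = 2.0000
v = R·ω = 2.0000·-0.7500 = -1.5000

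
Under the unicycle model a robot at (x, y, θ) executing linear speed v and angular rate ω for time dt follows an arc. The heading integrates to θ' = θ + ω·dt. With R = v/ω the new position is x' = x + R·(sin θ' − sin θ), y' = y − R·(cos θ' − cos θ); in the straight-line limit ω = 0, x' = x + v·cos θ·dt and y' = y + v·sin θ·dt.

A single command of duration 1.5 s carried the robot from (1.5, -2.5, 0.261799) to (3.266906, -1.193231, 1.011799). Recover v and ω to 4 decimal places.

v = 1.5000, ω = 0.5000

Δθ = 1.011799 − 0.261799 = 0.750000
ω = Δθ/dt = 0.750000/1.5 = 0.5000
R = Δx/(sin θ' − sin θ) = 3.0000
v = R·ω = 3.0000·0.5000 = 1.5000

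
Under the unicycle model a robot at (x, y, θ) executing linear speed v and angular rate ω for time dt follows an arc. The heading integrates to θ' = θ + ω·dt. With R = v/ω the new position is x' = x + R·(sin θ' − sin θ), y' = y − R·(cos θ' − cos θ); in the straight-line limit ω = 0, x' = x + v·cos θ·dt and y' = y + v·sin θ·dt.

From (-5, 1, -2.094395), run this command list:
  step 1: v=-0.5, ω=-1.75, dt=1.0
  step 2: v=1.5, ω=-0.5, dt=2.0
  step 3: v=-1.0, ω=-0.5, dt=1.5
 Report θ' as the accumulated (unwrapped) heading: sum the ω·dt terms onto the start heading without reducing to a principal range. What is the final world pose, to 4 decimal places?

step 1: θ'=-3.8444 (R=0.2857) → pose (-4.5679, 1.0752, -3.8444)
step 2: θ'=-4.8444 (R=-3.0000) → pose (-5.6027, 3.7591, -4.8444)
step 3: θ'=-5.5944 (R=2.0000) → pose (-6.3141, 2.4783, -5.5944)

(-6.3141, 2.4783, -5.5944)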